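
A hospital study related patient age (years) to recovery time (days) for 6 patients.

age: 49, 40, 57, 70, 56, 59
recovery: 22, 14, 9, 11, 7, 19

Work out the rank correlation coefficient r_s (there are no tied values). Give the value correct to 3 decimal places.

-0.200

Rank age: 2, 1, 4, 6, 3, 5
Rank recovery: 6, 4, 2, 3, 1, 5
d = rank(age) − rank(recovery): -4, -3, 2, 3, 2, 0; Σd² = 42
ρ = 1 − 6Σd² / [n(n²−1)] = 1 − 6×42 / (6×35) = 1 − 252/210 ≈ -0.200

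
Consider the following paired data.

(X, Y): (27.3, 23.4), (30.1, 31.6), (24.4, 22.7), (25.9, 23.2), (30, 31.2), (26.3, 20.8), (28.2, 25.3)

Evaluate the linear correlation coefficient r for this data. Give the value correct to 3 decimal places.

0.888

n = 7, ΣX = 192.2, ΣY = 178.2, ΣX² = 5304.4, ΣY² = 4645.82, ΣXY = 4941.24
nΣXY − ΣXΣY = 34588.68 − 34250.04 = 338.64
nΣX² − (ΣX)² = 37130.8 − 36940.84 = 189.96; nΣY² − (ΣY)² = 32520.74 − 31755.24 = 765.5
r = 338.64 / √(189.96 × 765.5) = 338.64 / 381.3324 ≈ 0.888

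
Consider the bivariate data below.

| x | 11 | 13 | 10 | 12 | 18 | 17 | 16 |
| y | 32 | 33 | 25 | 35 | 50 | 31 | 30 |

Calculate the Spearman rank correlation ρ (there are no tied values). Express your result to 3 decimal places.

Rank x: 2, 4, 1, 3, 7, 6, 5
Rank y: 4, 5, 1, 6, 7, 3, 2
d = rank(x) − rank(y): -2, -1, 0, -3, 0, 3, 3; Σd² = 32
ρ = 1 − 6Σd² / [n(n²−1)] = 1 − 6×32 / (7×48) = 1 − 192/336 ≈ 0.429

0.429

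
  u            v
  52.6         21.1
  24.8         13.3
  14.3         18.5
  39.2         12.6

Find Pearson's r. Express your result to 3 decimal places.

n = 4, Σu = 130.9, Σv = 65.5, Σu² = 5122.93, Σv² = 1123.11, Σuv = 2198.17
nΣuv − ΣuΣv = 8792.68 − 8573.95 = 218.73
nΣu² − (Σu)² = 20491.72 − 17134.81 = 3356.91; nΣv² − (Σv)² = 4492.44 − 4290.25 = 202.19
r = 218.73 / √(3356.91 × 202.19) = 218.73 / 823.8529 ≈ 0.265

0.265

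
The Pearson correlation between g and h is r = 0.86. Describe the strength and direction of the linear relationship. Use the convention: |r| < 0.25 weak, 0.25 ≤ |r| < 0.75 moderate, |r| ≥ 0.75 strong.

strong positive

r = 0.86 > 0 so the relationship is positive.
|r| = 0.86, which falls in the strong range.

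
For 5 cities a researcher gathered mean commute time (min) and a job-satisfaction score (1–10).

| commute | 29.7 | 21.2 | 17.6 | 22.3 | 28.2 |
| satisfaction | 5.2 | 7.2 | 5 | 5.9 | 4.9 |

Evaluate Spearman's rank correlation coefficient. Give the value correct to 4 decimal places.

Rank commute: 5, 2, 1, 3, 4
Rank satisfaction: 3, 5, 2, 4, 1
d = rank(commute) − rank(satisfaction): 2, -3, -1, -1, 3; Σd² = 24
ρ = 1 − 6Σd² / [n(n²−1)] = 1 − 6×24 / (5×24) = 1 − 144/120 ≈ -0.2000

-0.2000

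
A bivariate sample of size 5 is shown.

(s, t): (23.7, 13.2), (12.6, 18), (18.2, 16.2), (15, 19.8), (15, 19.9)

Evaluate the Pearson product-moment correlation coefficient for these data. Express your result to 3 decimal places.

-0.873

n = 5, Σs = 84.5, Σt = 87.1, Σs² = 1501.69, Σt² = 1548.73, Σst = 1429.98
nΣst − ΣsΣt = 7149.9 − 7359.95 = -210.05
nΣs² − (Σs)² = 7508.45 − 7140.25 = 368.2; nΣt² − (Σt)² = 7743.65 − 7586.41 = 157.24
r = -210.05 / √(368.2 × 157.24) = -210.05 / 240.6154 ≈ -0.873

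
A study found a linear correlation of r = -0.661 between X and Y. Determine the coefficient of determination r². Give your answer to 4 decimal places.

0.4369

r² = (-0.661)² = 0.4369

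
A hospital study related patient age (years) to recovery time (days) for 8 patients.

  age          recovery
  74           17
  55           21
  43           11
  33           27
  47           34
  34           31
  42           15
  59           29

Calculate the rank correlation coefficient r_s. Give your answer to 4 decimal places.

-0.0714

Rank age: 8, 6, 4, 1, 5, 2, 3, 7
Rank recovery: 3, 4, 1, 5, 8, 7, 2, 6
d = rank(age) − rank(recovery): 5, 2, 3, -4, -3, -5, 1, 1; Σd² = 90
ρ = 1 − 6Σd² / [n(n²−1)] = 1 − 6×90 / (8×63) = 1 − 540/504 ≈ -0.0714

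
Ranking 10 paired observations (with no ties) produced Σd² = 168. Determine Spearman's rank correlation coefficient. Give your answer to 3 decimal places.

-0.018

ρ = 1 − 6Σd² / [n(n²−1)] = 1 − 6×168 / (10×99)
  = 1 − 1008/990 = 1 − 1.0182 ≈ -0.018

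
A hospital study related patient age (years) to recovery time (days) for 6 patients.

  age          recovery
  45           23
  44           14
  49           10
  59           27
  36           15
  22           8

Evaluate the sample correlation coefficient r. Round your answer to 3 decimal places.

n = 6, Σx = 255, Σy = 97, Σx² = 11623, Σy² = 1843, Σxy = 4450
nΣxy − ΣxΣy = 26700 − 24735 = 1965
nΣx² − (Σx)² = 69738 − 65025 = 4713; nΣy² − (Σy)² = 11058 − 9409 = 1649
r = 1965 / √(4713 × 1649) = 1965 / 2787.7835 ≈ 0.705

0.705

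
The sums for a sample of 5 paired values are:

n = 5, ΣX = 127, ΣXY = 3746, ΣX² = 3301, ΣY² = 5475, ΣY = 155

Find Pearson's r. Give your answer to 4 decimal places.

-0.8509

r = (nΣXY − ΣXΣY) / √[(nΣX² − (ΣX)²)(nΣY² − (ΣY)²)]
Numerator: 5×3746 − 127×155 = -955
Denominator: √[(16505 − 16129)(27375 − 24025)] = √[376 × 3350] = 1122.3190
r = -955 / 1122.3190 ≈ -0.8509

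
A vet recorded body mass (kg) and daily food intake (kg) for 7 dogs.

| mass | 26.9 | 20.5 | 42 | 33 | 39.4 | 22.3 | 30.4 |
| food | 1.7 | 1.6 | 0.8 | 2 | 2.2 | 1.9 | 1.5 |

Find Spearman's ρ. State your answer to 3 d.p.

Rank mass: 3, 1, 7, 5, 6, 2, 4
Rank food: 4, 3, 1, 6, 7, 5, 2
d = rank(mass) − rank(food): -1, -2, 6, -1, -1, -3, 2; Σd² = 56
ρ = 1 − 6Σd² / [n(n²−1)] = 1 − 6×56 / (7×48) = 1 − 336/336 ≈ 0.000

0.000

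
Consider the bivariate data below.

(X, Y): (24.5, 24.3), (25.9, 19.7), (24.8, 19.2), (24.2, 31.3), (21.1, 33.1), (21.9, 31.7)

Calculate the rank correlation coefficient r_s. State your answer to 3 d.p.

Rank X: 4, 6, 5, 3, 1, 2
Rank Y: 3, 2, 1, 4, 6, 5
d = rank(X) − rank(Y): 1, 4, 4, -1, -5, -3; Σd² = 68
ρ = 1 − 6Σd² / [n(n²−1)] = 1 − 6×68 / (6×35) = 1 − 408/210 ≈ -0.943

-0.943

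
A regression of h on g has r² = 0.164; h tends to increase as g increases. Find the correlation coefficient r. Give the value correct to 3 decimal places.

0.405

|r| = √0.164 = 0.405
The association is positive, so r = 0.405.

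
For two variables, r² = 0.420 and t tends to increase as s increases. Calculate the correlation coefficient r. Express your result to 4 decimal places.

0.6481

|r| = √0.420 = 0.6481
The association is positive, so r = 0.6481.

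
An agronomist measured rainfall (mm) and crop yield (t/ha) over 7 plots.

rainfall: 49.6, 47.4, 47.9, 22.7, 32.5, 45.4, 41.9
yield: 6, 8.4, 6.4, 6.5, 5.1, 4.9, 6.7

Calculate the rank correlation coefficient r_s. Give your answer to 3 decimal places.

-0.036

Rank rainfall: 7, 5, 6, 1, 2, 4, 3
Rank yield: 3, 7, 4, 5, 2, 1, 6
d = rank(rainfall) − rank(yield): 4, -2, 2, -4, 0, 3, -3; Σd² = 58
ρ = 1 − 6Σd² / [n(n²−1)] = 1 − 6×58 / (7×48) = 1 − 348/336 ≈ -0.036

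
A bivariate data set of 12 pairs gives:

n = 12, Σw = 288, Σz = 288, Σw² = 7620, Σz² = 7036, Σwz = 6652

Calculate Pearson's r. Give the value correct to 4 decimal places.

r = (nΣwz − ΣwΣz) / √[(nΣw² − (Σw)²)(nΣz² − (Σz)²)]
Numerator: 12×6652 − 288×288 = -3120
Denominator: √[(91440 − 82944)(84432 − 82944)] = √[8496 × 1488] = 3555.5658
r = -3120 / 3555.5658 ≈ -0.8775

-0.8775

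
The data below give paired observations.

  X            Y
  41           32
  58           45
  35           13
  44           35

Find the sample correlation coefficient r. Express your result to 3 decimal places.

n = 4, ΣX = 178, ΣY = 125, ΣX² = 8206, ΣY² = 4443, ΣXY = 5917
nΣXY − ΣXΣY = 23668 − 22250 = 1418
nΣX² − (ΣX)² = 32824 − 31684 = 1140; nΣY² − (ΣY)² = 17772 − 15625 = 2147
r = 1418 / √(1140 × 2147) = 1418 / 1564.4744 ≈ 0.906

0.906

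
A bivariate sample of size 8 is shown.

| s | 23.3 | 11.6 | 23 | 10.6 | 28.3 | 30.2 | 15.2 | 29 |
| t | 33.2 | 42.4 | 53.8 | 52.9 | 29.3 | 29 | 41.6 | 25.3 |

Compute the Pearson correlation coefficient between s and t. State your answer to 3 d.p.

-0.732

n = 8, Σs = 171.2, Σt = 307.5, Σs² = 4103.78, Σt² = 12662.99, Σst = 6134.55
nΣst − ΣsΣt = 49076.4 − 52644 = -3567.6
nΣs² − (Σs)² = 32830.24 − 29309.44 = 3520.8; nΣt² − (Σt)² = 101303.92 − 94556.25 = 6747.67
r = -3567.6 / √(3520.8 × 6747.67) = -3567.6 / 4874.1355 ≈ -0.732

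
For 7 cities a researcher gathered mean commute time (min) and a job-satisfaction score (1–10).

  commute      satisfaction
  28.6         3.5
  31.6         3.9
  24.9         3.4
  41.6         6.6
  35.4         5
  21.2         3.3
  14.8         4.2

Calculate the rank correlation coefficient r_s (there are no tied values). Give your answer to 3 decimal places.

0.643

Rank commute: 4, 5, 3, 7, 6, 2, 1
Rank satisfaction: 3, 4, 2, 7, 6, 1, 5
d = rank(commute) − rank(satisfaction): 1, 1, 1, 0, 0, 1, -4; Σd² = 20
ρ = 1 − 6Σd² / [n(n²−1)] = 1 − 6×20 / (7×48) = 1 − 120/336 ≈ 0.643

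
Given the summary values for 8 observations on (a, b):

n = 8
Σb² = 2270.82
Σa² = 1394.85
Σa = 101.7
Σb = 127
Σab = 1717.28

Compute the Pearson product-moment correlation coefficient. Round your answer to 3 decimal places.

r = (nΣab − ΣaΣb) / √[(nΣa² − (Σa)²)(nΣb² − (Σb)²)]
Numerator: 8×1717.28 − 101.7×127 = 822.34
Denominator: √[(11158.8 − 10342.89)(18166.56 − 16129)] = √[815.91 × 2037.56] = 1289.3663
r = 822.34 / 1289.3663 ≈ 0.638

0.638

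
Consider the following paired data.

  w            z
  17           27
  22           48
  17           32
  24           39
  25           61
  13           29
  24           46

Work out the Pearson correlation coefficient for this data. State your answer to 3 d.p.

0.830

n = 7, Σw = 142, Σz = 282, Σw² = 3008, Σz² = 12256, Σwz = 6001
nΣwz − ΣwΣz = 42007 − 40044 = 1963
nΣw² − (Σw)² = 21056 − 20164 = 892; nΣz² − (Σz)² = 85792 − 79524 = 6268
r = 1963 / √(892 × 6268) = 1963 / 2364.5414 ≈ 0.830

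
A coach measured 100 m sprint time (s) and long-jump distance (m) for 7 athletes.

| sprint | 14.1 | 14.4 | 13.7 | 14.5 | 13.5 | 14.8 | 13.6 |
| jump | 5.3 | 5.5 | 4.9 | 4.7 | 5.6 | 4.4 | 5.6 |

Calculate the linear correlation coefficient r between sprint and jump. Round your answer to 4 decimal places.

n = 7, Σx = 98.6, Σy = 36, Σx² = 1390.36, Σy² = 186.52, Σxy = 506.09
nΣxy − ΣxΣy = 3542.63 − 3549.6 = -6.97
nΣx² − (Σx)² = 9732.52 − 9721.96 = 10.56; nΣy² − (Σy)² = 1305.64 − 1296 = 9.64
r = -6.97 / √(10.56 × 9.64) = -6.97 / 10.0895 ≈ -0.6908

-0.6908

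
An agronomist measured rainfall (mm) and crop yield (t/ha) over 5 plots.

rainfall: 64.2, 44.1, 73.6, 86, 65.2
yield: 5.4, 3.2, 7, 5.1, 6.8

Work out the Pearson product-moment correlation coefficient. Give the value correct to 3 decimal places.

n = 5, Σx = 333.1, Σy = 27.5, Σx² = 23130.45, Σy² = 160.65, Σxy = 1884.96
nΣxy − ΣxΣy = 9424.8 − 9160.25 = 264.55
nΣx² − (Σx)² = 115652.25 − 110955.61 = 4696.64; nΣy² − (Σy)² = 803.25 − 756.25 = 47
r = 264.55 / √(4696.64 × 47) = 264.55 / 469.8320 ≈ 0.563

0.563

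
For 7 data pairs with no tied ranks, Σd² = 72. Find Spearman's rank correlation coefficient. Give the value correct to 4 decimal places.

ρ = 1 − 6Σd² / [n(n²−1)] = 1 − 6×72 / (7×48)
  = 1 − 432/336 = 1 − 1.28571 ≈ -0.2857

-0.2857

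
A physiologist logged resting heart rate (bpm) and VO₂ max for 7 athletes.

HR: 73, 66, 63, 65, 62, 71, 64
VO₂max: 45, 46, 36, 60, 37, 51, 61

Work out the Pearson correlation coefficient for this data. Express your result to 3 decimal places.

n = 7, Σx = 464, Σy = 336, Σx² = 30860, Σy² = 16728, Σxy = 22308
nΣxy − ΣxΣy = 156156 − 155904 = 252
nΣx² − (Σx)² = 216020 − 215296 = 724; nΣy² − (Σy)² = 117096 − 112896 = 4200
r = 252 / √(724 × 4200) = 252 / 1743.7890 ≈ 0.145

0.145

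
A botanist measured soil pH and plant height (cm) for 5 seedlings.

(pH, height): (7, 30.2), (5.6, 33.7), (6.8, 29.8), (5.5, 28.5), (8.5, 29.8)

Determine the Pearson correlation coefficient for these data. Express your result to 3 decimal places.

n = 5, Σx = 33.4, Σy = 152, Σx² = 229.1, Σy² = 4636.06, Σxy = 1012.81
nΣxy − ΣxΣy = 5064.05 − 5076.8 = -12.75
nΣx² − (Σx)² = 1145.5 − 1115.56 = 29.94; nΣy² − (Σy)² = 23180.3 − 23104 = 76.3
r = -12.75 / √(29.94 × 76.3) = -12.75 / 47.7956 ≈ -0.267

-0.267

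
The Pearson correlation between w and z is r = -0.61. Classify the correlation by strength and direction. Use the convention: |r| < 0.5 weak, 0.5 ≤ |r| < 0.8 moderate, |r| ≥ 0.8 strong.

moderate negative

r = -0.61 < 0 so the relationship is negative.
|r| = 0.61, which falls in the moderate range.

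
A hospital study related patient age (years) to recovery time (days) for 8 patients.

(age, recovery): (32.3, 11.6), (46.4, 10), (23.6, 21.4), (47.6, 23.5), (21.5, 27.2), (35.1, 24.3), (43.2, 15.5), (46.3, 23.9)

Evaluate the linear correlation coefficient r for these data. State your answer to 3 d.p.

-0.312

n = 8, Σx = 296, Σy = 157.4, Σx² = 11723.16, Σy² = 3386.56, Σxy = 5676.22
nΣxy − ΣxΣy = 45409.76 − 46590.4 = -1180.64
nΣx² − (Σx)² = 93785.28 − 87616 = 6169.28; nΣy² − (Σy)² = 27092.48 − 24774.76 = 2317.72
r = -1180.64 / √(6169.28 × 2317.72) = -1180.64 / 3781.3574 ≈ -0.312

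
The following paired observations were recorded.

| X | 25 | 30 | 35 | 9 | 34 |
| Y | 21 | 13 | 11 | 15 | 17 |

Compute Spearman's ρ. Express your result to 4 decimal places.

-0.5000

Rank X: 2, 3, 5, 1, 4
Rank Y: 5, 2, 1, 3, 4
d = rank(X) − rank(Y): -3, 1, 4, -2, 0; Σd² = 30
ρ = 1 − 6Σd² / [n(n²−1)] = 1 − 6×30 / (5×24) = 1 − 180/120 ≈ -0.5000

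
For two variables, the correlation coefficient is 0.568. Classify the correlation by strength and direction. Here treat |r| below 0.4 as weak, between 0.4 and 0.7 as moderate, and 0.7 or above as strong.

r = 0.568 > 0 so the relationship is positive.
|r| = 0.568, which falls in the moderate range.

moderate positive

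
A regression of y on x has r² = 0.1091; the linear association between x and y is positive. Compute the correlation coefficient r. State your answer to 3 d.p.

0.330

|r| = √0.1091 = 0.330
The association is positive, so r = 0.330.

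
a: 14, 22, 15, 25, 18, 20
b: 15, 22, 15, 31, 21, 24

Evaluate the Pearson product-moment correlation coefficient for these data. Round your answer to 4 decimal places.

n = 6, Σa = 114, Σb = 128, Σa² = 2254, Σb² = 2912, Σab = 2552
nΣab − ΣaΣb = 15312 − 14592 = 720
nΣa² − (Σa)² = 13524 − 12996 = 528; nΣb² − (Σb)² = 17472 − 16384 = 1088
r = 720 / √(528 × 1088) = 720 / 757.9340 ≈ 0.9500

0.9500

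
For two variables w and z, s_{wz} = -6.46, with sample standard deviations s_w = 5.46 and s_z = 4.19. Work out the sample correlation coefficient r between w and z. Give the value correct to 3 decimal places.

r = Cov(w,z) / (s_w · s_z) = -6.46 / (5.46 × 4.19)
  = -6.46 / 22.8774 ≈ -0.282

-0.282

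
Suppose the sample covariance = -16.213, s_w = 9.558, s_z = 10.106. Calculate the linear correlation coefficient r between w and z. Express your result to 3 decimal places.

r = Cov(w,z) / (s_w · s_z) = -16.213 / (9.558 × 10.106)
  = -16.213 / 96.5931 ≈ -0.168

-0.168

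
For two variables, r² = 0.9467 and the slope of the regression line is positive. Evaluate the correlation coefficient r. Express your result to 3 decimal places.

0.973

|r| = √0.9467 = 0.973
The association is positive, so r = 0.973.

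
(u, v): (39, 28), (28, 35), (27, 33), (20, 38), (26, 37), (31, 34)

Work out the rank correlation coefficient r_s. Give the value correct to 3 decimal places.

-0.829

Rank u: 6, 4, 3, 1, 2, 5
Rank v: 1, 4, 2, 6, 5, 3
d = rank(u) − rank(v): 5, 0, 1, -5, -3, 2; Σd² = 64
ρ = 1 − 6Σd² / [n(n²−1)] = 1 − 6×64 / (6×35) = 1 − 384/210 ≈ -0.829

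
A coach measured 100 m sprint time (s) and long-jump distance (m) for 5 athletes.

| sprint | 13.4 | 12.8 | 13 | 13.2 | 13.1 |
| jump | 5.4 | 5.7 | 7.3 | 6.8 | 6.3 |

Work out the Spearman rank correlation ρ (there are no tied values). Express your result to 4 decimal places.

-0.3000

Rank sprint: 5, 1, 2, 4, 3
Rank jump: 1, 2, 5, 4, 3
d = rank(sprint) − rank(jump): 4, -1, -3, 0, 0; Σd² = 26
ρ = 1 − 6Σd² / [n(n²−1)] = 1 − 6×26 / (5×24) = 1 − 156/120 ≈ -0.3000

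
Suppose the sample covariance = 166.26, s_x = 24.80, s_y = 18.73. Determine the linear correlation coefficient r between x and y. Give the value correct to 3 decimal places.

r = Cov(x,y) / (s_x · s_y) = 166.26 / (24.80 × 18.73)
  = 166.26 / 464.5040 ≈ 0.358

0.358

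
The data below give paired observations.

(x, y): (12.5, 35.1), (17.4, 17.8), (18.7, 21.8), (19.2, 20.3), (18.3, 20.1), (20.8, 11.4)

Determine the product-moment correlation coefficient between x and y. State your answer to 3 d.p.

-0.932

n = 6, Σx = 106.9, Σy = 126.5, Σx² = 1944.87, Σy² = 2970.15, Σxy = 2150.84
nΣxy − ΣxΣy = 12905.04 − 13522.85 = -617.81
nΣx² − (Σx)² = 11669.22 − 11427.61 = 241.61; nΣy² − (Σy)² = 17820.9 − 16002.25 = 1818.65
r = -617.81 / √(241.61 × 1818.65) = -617.81 / 662.8756 ≈ -0.932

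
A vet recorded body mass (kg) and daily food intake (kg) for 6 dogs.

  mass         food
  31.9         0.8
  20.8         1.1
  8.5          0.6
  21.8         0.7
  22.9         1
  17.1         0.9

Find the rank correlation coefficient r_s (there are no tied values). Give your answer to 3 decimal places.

0.257

Rank mass: 6, 3, 1, 4, 5, 2
Rank food: 3, 6, 1, 2, 5, 4
d = rank(mass) − rank(food): 3, -3, 0, 2, 0, -2; Σd² = 26
ρ = 1 − 6Σd² / [n(n²−1)] = 1 − 6×26 / (6×35) = 1 − 156/210 ≈ 0.257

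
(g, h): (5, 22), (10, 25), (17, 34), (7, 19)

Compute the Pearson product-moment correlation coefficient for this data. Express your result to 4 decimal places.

0.9402

n = 4, Σg = 39, Σh = 100, Σg² = 463, Σh² = 2626, Σgh = 1071
nΣgh − ΣgΣh = 4284 − 3900 = 384
nΣg² − (Σg)² = 1852 − 1521 = 331; nΣh² − (Σh)² = 10504 − 10000 = 504
r = 384 / √(331 × 504) = 384 / 408.4409 ≈ 0.9402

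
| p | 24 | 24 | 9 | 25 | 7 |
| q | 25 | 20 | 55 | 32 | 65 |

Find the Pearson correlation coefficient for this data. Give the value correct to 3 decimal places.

-0.961

n = 5, Σp = 89, Σq = 197, Σp² = 1907, Σq² = 9299, Σpq = 2830
nΣpq − ΣpΣq = 14150 − 17533 = -3383
nΣp² − (Σp)² = 9535 − 7921 = 1614; nΣq² − (Σq)² = 46495 − 38809 = 7686
r = -3383 / √(1614 × 7686) = -3383 / 3522.1022 ≈ -0.961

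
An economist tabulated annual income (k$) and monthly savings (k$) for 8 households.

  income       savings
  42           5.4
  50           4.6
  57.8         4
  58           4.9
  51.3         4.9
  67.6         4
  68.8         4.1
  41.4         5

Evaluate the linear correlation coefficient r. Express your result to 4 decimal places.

n = 8, Σx = 436.9, Σy = 36.9, Σx² = 24617.69, Σy² = 172.15, Σxy = 1983.05
nΣxy − ΣxΣy = 15864.4 − 16121.61 = -257.21
nΣx² − (Σx)² = 196941.52 − 190881.61 = 6059.91; nΣy² − (Σy)² = 1377.2 − 1361.61 = 15.59
r = -257.21 / √(6059.91 × 15.59) = -257.21 / 307.3662 ≈ -0.8368

-0.8368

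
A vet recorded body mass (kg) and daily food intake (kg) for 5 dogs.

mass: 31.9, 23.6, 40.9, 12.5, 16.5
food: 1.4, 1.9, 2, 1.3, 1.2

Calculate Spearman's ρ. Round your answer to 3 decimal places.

Rank mass: 4, 3, 5, 1, 2
Rank food: 3, 4, 5, 2, 1
d = rank(mass) − rank(food): 1, -1, 0, -1, 1; Σd² = 4
ρ = 1 − 6Σd² / [n(n²−1)] = 1 − 6×4 / (5×24) = 1 − 24/120 ≈ 0.800

0.800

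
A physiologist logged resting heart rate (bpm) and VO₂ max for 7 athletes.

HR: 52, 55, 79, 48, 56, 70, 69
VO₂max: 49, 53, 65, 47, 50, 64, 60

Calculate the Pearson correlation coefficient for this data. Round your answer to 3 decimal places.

n = 7, Σx = 429, Σy = 388, Σx² = 27071, Σy² = 21840, Σxy = 24274
nΣxy − ΣxΣy = 169918 − 166452 = 3466
nΣx² − (Σx)² = 189497 − 184041 = 5456; nΣy² − (Σy)² = 152880 − 150544 = 2336
r = 3466 / √(5456 × 2336) = 3466 / 3570.0443 ≈ 0.971

0.971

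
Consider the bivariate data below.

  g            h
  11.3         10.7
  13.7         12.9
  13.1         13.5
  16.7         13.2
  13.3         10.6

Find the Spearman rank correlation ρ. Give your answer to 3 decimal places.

0.200

Rank g: 1, 4, 2, 5, 3
Rank h: 2, 3, 5, 4, 1
d = rank(g) − rank(h): -1, 1, -3, 1, 2; Σd² = 16
ρ = 1 − 6Σd² / [n(n²−1)] = 1 − 6×16 / (5×24) = 1 − 96/120 ≈ 0.200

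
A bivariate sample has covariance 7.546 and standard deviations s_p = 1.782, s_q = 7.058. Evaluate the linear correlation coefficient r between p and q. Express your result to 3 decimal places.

r = Cov(p,q) / (s_p · s_q) = 7.546 / (1.782 × 7.058)
  = 7.546 / 12.5774 ≈ 0.600

0.600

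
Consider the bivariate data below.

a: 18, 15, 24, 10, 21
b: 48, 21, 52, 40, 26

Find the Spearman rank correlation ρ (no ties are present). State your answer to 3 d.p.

Rank a: 3, 2, 5, 1, 4
Rank b: 4, 1, 5, 3, 2
d = rank(a) − rank(b): -1, 1, 0, -2, 2; Σd² = 10
ρ = 1 − 6Σd² / [n(n²−1)] = 1 − 6×10 / (5×24) = 1 − 60/120 ≈ 0.500

0.500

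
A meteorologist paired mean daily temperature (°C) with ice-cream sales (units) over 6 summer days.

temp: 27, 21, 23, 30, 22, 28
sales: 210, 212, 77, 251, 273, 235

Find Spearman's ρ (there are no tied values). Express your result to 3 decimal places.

Rank temp: 4, 1, 3, 6, 2, 5
Rank sales: 2, 3, 1, 5, 6, 4
d = rank(temp) − rank(sales): 2, -2, 2, 1, -4, 1; Σd² = 30
ρ = 1 − 6Σd² / [n(n²−1)] = 1 − 6×30 / (6×35) = 1 − 180/210 ≈ 0.143

0.143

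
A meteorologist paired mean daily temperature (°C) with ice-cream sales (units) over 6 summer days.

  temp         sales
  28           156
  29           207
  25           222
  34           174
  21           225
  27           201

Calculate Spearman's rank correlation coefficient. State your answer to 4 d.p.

Rank temp: 4, 5, 2, 6, 1, 3
Rank sales: 1, 4, 5, 2, 6, 3
d = rank(temp) − rank(sales): 3, 1, -3, 4, -5, 0; Σd² = 60
ρ = 1 − 6Σd² / [n(n²−1)] = 1 − 6×60 / (6×35) = 1 − 360/210 ≈ -0.7143

-0.7143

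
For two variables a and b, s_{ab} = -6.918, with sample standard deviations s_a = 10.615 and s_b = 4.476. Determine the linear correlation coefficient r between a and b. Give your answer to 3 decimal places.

-0.146

r = Cov(a,b) / (s_a · s_b) = -6.918 / (10.615 × 4.476)
  = -6.918 / 47.5127 ≈ -0.146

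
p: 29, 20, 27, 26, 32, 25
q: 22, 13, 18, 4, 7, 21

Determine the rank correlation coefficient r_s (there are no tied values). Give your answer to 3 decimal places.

0.029

Rank p: 5, 1, 4, 3, 6, 2
Rank q: 6, 3, 4, 1, 2, 5
d = rank(p) − rank(q): -1, -2, 0, 2, 4, -3; Σd² = 34
ρ = 1 − 6Σd² / [n(n²−1)] = 1 − 6×34 / (6×35) = 1 − 204/210 ≈ 0.029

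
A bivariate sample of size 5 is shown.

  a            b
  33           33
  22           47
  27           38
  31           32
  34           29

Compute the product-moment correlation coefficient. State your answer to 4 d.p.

n = 5, Σa = 147, Σb = 179, Σa² = 4419, Σb² = 6607, Σab = 5127
nΣab − ΣaΣb = 25635 − 26313 = -678
nΣa² − (Σa)² = 22095 − 21609 = 486; nΣb² − (Σb)² = 33035 − 32041 = 994
r = -678 / √(486 × 994) = -678 / 695.0424 ≈ -0.9755

-0.9755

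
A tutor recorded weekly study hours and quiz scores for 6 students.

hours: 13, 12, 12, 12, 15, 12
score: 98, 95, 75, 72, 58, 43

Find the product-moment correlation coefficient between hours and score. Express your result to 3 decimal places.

n = 6, Σx = 76, Σy = 441, Σx² = 970, Σy² = 34651, Σxy = 5564
nΣxy − ΣxΣy = 33384 − 33516 = -132
nΣx² − (Σx)² = 5820 − 5776 = 44; nΣy² − (Σy)² = 207906 − 194481 = 13425
r = -132 / √(44 × 13425) = -132 / 768.5701 ≈ -0.172

-0.172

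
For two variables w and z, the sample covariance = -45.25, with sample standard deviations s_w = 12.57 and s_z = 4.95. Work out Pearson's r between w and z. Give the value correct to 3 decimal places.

-0.727

r = Cov(w,z) / (s_w · s_z) = -45.25 / (12.57 × 4.95)
  = -45.25 / 62.2215 ≈ -0.727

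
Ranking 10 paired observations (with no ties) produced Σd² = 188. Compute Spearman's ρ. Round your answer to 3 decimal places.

-0.139

ρ = 1 − 6Σd² / [n(n²−1)] = 1 − 6×188 / (10×99)
  = 1 − 1128/990 = 1 − 1.1394 ≈ -0.139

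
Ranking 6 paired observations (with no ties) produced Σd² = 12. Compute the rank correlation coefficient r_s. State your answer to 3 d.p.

ρ = 1 − 6Σd² / [n(n²−1)] = 1 − 6×12 / (6×35)
  = 1 − 72/210 = 1 − 0.3429 ≈ 0.657

0.657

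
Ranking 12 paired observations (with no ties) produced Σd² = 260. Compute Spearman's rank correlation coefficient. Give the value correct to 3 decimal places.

0.091

ρ = 1 − 6Σd² / [n(n²−1)] = 1 − 6×260 / (12×143)
  = 1 − 1560/1716 = 1 − 0.9091 ≈ 0.091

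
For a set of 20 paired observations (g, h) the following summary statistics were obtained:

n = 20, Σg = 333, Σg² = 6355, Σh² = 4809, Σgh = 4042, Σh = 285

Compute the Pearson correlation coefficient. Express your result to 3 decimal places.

-0.903

r = (nΣgh − ΣgΣh) / √[(nΣg² − (Σg)²)(nΣh² − (Σh)²)]
Numerator: 20×4042 − 333×285 = -14065
Denominator: √[(127100 − 110889)(96180 − 81225)] = √[16211 × 14955] = 15570.3406
r = -14065 / 15570.3406 ≈ -0.903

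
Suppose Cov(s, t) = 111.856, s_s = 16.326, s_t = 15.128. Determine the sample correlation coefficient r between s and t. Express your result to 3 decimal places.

0.453

r = Cov(s,t) / (s_s · s_t) = 111.856 / (16.326 × 15.128)
  = 111.856 / 246.9797 ≈ 0.453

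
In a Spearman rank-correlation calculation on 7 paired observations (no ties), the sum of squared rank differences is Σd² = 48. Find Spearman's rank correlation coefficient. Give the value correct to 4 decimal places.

ρ = 1 − 6Σd² / [n(n²−1)] = 1 − 6×48 / (7×48)
  = 1 − 288/336 = 1 − 0.85714 ≈ 0.1429

0.1429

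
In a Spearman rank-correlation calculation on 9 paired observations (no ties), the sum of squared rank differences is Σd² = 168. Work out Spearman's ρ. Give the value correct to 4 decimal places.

-0.4000

ρ = 1 − 6Σd² / [n(n²−1)] = 1 − 6×168 / (9×80)
  = 1 − 1008/720 = 1 − 1.40000 ≈ -0.4000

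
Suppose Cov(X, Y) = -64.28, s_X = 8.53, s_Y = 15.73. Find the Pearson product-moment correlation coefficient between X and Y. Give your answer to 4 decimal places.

-0.4791

r = Cov(X,Y) / (s_X · s_Y) = -64.28 / (8.53 × 15.73)
  = -64.28 / 134.1769 ≈ -0.4791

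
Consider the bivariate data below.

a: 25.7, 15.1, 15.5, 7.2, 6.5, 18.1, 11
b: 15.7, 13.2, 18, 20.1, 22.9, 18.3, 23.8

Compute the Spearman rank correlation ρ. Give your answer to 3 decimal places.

Rank a: 7, 4, 5, 2, 1, 6, 3
Rank b: 2, 1, 3, 5, 6, 4, 7
d = rank(a) − rank(b): 5, 3, 2, -3, -5, 2, -4; Σd² = 92
ρ = 1 − 6Σd² / [n(n²−1)] = 1 − 6×92 / (7×48) = 1 − 552/336 ≈ -0.643

-0.643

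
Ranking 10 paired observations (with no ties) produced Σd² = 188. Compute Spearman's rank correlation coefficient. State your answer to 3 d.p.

ρ = 1 − 6Σd² / [n(n²−1)] = 1 − 6×188 / (10×99)
  = 1 − 1128/990 = 1 − 1.1394 ≈ -0.139

-0.139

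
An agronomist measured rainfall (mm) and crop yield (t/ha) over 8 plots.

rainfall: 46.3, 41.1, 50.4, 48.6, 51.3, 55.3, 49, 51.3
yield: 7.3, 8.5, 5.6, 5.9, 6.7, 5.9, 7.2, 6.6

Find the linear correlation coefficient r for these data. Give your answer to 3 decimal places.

n = 8, Σx = 393.3, Σy = 53.7, Σx² = 19457.49, Σy² = 366.81, Σxy = 2617.68
nΣxy − ΣxΣy = 20941.44 − 21120.21 = -178.77
nΣx² − (Σx)² = 155659.92 − 154684.89 = 975.03; nΣy² − (Σy)² = 2934.48 − 2883.69 = 50.79
r = -178.77 / √(975.03 × 50.79) = -178.77 / 222.5349 ≈ -0.803

-0.803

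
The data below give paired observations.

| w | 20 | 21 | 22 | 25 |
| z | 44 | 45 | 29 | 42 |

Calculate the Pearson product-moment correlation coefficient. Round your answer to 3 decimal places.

-0.145

n = 4, Σw = 88, Σz = 160, Σw² = 1950, Σz² = 6566, Σwz = 3513
nΣwz − ΣwΣz = 14052 − 14080 = -28
nΣw² − (Σw)² = 7800 − 7744 = 56; nΣz² − (Σz)² = 26264 − 25600 = 664
r = -28 / √(56 × 664) = -28 / 192.8315 ≈ -0.145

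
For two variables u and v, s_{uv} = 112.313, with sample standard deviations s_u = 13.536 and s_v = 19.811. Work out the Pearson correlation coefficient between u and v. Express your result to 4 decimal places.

r = Cov(u,v) / (s_u · s_v) = 112.313 / (13.536 × 19.811)
  = 112.313 / 268.1617 ≈ 0.4188

0.4188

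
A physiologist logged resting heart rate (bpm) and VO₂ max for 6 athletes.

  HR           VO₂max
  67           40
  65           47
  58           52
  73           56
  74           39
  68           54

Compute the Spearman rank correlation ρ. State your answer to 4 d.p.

-0.0857

Rank HR: 3, 2, 1, 5, 6, 4
Rank VO₂max: 2, 3, 4, 6, 1, 5
d = rank(HR) − rank(VO₂max): 1, -1, -3, -1, 5, -1; Σd² = 38
ρ = 1 − 6Σd² / [n(n²−1)] = 1 − 6×38 / (6×35) = 1 − 228/210 ≈ -0.0857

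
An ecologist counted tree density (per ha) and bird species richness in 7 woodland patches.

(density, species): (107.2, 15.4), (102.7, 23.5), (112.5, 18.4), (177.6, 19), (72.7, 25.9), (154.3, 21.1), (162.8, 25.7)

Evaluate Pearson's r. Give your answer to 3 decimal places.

-0.120

n = 7, Σx = 889.8, Σy = 149, Σx² = 121834.76, Σy² = 3265.48, Σxy = 18831.35
nΣxy − ΣxΣy = 131819.45 − 132580.2 = -760.75
nΣx² − (Σx)² = 852843.32 − 791744.04 = 61099.28; nΣy² − (Σy)² = 22858.36 − 22201 = 657.36
r = -760.75 / √(61099.28 × 657.36) = -760.75 / 6337.5250 ≈ -0.120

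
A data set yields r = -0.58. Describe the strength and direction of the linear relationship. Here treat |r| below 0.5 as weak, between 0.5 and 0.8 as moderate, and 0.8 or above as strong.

moderate negative

r = -0.58 < 0 so the relationship is negative.
|r| = 0.58, which falls in the moderate range.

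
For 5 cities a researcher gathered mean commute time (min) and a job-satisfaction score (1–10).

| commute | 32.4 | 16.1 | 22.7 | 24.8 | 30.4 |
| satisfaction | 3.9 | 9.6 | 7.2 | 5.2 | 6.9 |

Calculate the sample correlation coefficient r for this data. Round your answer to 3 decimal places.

n = 5, Σx = 126.4, Σy = 32.8, Σx² = 3363.46, Σy² = 233.86, Σxy = 783.08
nΣxy − ΣxΣy = 3915.4 − 4145.92 = -230.52
nΣx² − (Σx)² = 16817.3 − 15976.96 = 840.34; nΣy² − (Σy)² = 1169.3 − 1075.84 = 93.46
r = -230.52 / √(840.34 × 93.46) = -230.52 / 280.2466 ≈ -0.823

-0.823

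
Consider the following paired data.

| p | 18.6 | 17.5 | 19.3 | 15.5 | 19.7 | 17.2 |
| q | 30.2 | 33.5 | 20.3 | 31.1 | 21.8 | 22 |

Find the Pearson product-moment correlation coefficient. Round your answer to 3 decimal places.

n = 6, Σp = 107.8, Σq = 158.9, Σp² = 1948.88, Σq² = 4372.83, Σpq = 2829.67
nΣpq − ΣpΣq = 16978.02 − 17129.42 = -151.4
nΣp² − (Σp)² = 11693.28 − 11620.84 = 72.44; nΣq² − (Σq)² = 26236.98 − 25249.21 = 987.77
r = -151.4 / √(72.44 × 987.77) = -151.4 / 267.4959 ≈ -0.566

-0.566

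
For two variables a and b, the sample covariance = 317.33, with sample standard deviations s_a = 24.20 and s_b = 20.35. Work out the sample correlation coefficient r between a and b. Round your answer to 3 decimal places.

r = Cov(a,b) / (s_a · s_b) = 317.33 / (24.20 × 20.35)
  = 317.33 / 492.4700 ≈ 0.644

0.644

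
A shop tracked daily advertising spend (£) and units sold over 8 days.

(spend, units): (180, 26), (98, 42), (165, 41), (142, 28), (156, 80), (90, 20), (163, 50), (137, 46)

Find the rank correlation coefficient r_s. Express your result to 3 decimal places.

0.119

Rank spend: 8, 2, 7, 4, 5, 1, 6, 3
Rank units: 2, 5, 4, 3, 8, 1, 7, 6
d = rank(spend) − rank(units): 6, -3, 3, 1, -3, 0, -1, -3; Σd² = 74
ρ = 1 − 6Σd² / [n(n²−1)] = 1 − 6×74 / (8×63) = 1 − 444/504 ≈ 0.119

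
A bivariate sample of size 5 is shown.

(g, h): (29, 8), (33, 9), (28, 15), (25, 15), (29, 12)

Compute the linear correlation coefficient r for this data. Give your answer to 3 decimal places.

n = 5, Σg = 144, Σh = 59, Σg² = 4180, Σh² = 739, Σgh = 1672
nΣgh − ΣgΣh = 8360 − 8496 = -136
nΣg² − (Σg)² = 20900 − 20736 = 164; nΣh² − (Σh)² = 3695 − 3481 = 214
r = -136 / √(164 × 214) = -136 / 187.3393 ≈ -0.726

-0.726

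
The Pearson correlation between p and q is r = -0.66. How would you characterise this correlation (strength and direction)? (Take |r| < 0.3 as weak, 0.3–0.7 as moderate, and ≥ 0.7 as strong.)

moderate negative

r = -0.66 < 0 so the relationship is negative.
|r| = 0.66, which falls in the moderate range.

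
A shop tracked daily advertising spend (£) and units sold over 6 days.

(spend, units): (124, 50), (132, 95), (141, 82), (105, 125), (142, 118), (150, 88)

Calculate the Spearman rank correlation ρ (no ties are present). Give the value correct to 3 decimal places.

Rank spend: 2, 3, 4, 1, 5, 6
Rank units: 1, 4, 2, 6, 5, 3
d = rank(spend) − rank(units): 1, -1, 2, -5, 0, 3; Σd² = 40
ρ = 1 − 6Σd² / [n(n²−1)] = 1 − 6×40 / (6×35) = 1 − 240/210 ≈ -0.143

-0.143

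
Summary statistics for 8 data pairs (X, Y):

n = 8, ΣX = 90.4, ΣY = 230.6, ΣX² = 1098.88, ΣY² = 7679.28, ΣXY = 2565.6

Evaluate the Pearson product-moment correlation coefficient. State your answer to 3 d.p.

r = (nΣXY − ΣXΣY) / √[(nΣX² − (ΣX)²)(nΣY² − (ΣY)²)]
Numerator: 8×2565.6 − 90.4×230.6 = -321.44
Denominator: √[(8791.04 − 8172.16)(61434.24 − 53176.36)] = √[618.88 × 8257.88] = 2260.6718
r = -321.44 / 2260.6718 ≈ -0.142

-0.142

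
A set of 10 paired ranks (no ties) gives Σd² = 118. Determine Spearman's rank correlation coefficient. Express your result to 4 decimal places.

ρ = 1 − 6Σd² / [n(n²−1)] = 1 − 6×118 / (10×99)
  = 1 − 708/990 = 1 − 0.71515 ≈ 0.2848

0.2848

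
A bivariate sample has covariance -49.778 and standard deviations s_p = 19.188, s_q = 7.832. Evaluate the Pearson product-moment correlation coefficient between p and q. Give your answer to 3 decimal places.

-0.331

r = Cov(p,q) / (s_p · s_q) = -49.778 / (19.188 × 7.832)
  = -49.778 / 150.2804 ≈ -0.331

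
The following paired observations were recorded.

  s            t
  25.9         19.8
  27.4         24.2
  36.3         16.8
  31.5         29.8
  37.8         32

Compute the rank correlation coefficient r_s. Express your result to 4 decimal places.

Rank s: 1, 2, 4, 3, 5
Rank t: 2, 3, 1, 4, 5
d = rank(s) − rank(t): -1, -1, 3, -1, 0; Σd² = 12
ρ = 1 − 6Σd² / [n(n²−1)] = 1 − 6×12 / (5×24) = 1 − 72/120 ≈ 0.4000

0.4000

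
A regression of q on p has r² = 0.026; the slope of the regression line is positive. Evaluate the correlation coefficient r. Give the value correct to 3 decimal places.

|r| = √0.026 = 0.161
The association is positive, so r = 0.161.

0.161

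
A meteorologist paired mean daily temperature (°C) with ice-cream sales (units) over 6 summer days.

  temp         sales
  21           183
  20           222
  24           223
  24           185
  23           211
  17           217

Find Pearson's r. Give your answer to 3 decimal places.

-0.259

n = 6, Σx = 129, Σy = 1241, Σx² = 2811, Σy² = 258337, Σxy = 26617
nΣxy − ΣxΣy = 159702 − 160089 = -387
nΣx² − (Σx)² = 16866 − 16641 = 225; nΣy² − (Σy)² = 1550022 − 1540081 = 9941
r = -387 / √(225 × 9941) = -387 / 1495.5685 ≈ -0.259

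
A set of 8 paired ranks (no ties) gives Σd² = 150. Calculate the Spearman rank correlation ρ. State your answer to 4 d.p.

-0.7857

ρ = 1 − 6Σd² / [n(n²−1)] = 1 − 6×150 / (8×63)
  = 1 − 900/504 = 1 − 1.78571 ≈ -0.7857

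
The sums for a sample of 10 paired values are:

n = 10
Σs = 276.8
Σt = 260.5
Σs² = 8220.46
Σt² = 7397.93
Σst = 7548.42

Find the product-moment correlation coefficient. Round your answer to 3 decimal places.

0.578

r = (nΣst − ΣsΣt) / √[(nΣs² − (Σs)²)(nΣt² − (Σt)²)]
Numerator: 10×7548.42 − 276.8×260.5 = 3377.8
Denominator: √[(82204.6 − 76618.24)(73979.3 − 67860.25)] = √[5586.36 × 6119.05] = 5846.6414
r = 3377.8 / 5846.6414 ≈ 0.578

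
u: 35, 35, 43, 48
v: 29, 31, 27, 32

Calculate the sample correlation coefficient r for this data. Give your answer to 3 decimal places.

n = 4, Σu = 161, Σv = 119, Σu² = 6603, Σv² = 3555, Σuv = 4797
nΣuv − ΣuΣv = 19188 − 19159 = 29
nΣu² − (Σu)² = 26412 − 25921 = 491; nΣv² − (Σv)² = 14220 − 14161 = 59
r = 29 / √(491 × 59) = 29 / 170.2028 ≈ 0.170

0.170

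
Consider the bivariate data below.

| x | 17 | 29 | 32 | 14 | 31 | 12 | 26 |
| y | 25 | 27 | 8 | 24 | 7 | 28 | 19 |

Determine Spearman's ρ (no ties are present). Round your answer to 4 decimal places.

Rank x: 3, 5, 7, 2, 6, 1, 4
Rank y: 5, 6, 2, 4, 1, 7, 3
d = rank(x) − rank(y): -2, -1, 5, -2, 5, -6, 1; Σd² = 96
ρ = 1 − 6Σd² / [n(n²−1)] = 1 − 6×96 / (7×48) = 1 − 576/336 ≈ -0.7143

-0.7143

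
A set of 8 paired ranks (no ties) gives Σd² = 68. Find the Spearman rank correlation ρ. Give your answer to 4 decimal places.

0.1905

ρ = 1 − 6Σd² / [n(n²−1)] = 1 − 6×68 / (8×63)
  = 1 − 408/504 = 1 − 0.80952 ≈ 0.1905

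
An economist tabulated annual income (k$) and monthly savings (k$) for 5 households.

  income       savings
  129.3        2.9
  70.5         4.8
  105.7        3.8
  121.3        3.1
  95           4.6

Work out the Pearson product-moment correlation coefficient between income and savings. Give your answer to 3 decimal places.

-0.954

n = 5, Σx = 521.8, Σy = 19.2, Σx² = 56599.92, Σy² = 76.66, Σxy = 1928.06
nΣxy − ΣxΣy = 9640.3 − 10018.56 = -378.26
nΣx² − (Σx)² = 282999.6 − 272275.24 = 10724.36; nΣy² − (Σy)² = 383.3 − 368.64 = 14.66
r = -378.26 / √(10724.36 × 14.66) = -378.26 / 396.5087 ≈ -0.954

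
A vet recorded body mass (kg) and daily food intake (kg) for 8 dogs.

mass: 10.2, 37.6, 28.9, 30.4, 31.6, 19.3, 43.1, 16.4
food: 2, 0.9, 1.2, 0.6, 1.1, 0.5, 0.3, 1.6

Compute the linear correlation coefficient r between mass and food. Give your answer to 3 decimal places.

n = 8, Σx = 217.5, Σy = 8.2, Σx² = 6774.79, Σy² = 10.72, Σxy = 190.74
nΣxy − ΣxΣy = 1525.92 − 1783.5 = -257.58
nΣx² − (Σx)² = 54198.32 − 47306.25 = 6892.07; nΣy² − (Σy)² = 85.76 − 67.24 = 18.52
r = -257.58 / √(6892.07 × 18.52) = -257.58 / 357.2690 ≈ -0.721

-0.721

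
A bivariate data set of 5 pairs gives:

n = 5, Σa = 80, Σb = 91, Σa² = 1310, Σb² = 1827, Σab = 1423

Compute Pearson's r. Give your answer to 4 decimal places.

r = (nΣab − ΣaΣb) / √[(nΣa² − (Σa)²)(nΣb² − (Σb)²)]
Numerator: 5×1423 − 80×91 = -165
Denominator: √[(6550 − 6400)(9135 − 8281)] = √[150 × 854] = 357.9106
r = -165 / 357.9106 ≈ -0.4610

-0.4610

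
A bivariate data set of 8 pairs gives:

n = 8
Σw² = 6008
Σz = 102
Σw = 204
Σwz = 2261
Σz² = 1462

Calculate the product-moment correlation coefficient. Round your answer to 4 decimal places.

-0.9424

r = (nΣwz − ΣwΣz) / √[(nΣw² − (Σw)²)(nΣz² − (Σz)²)]
Numerator: 8×2261 − 204×102 = -2720
Denominator: √[(48064 − 41616)(11696 − 10404)] = √[6448 × 1292] = 2886.3153
r = -2720 / 2886.3153 ≈ -0.9424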